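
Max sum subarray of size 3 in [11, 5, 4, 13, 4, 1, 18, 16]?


[0:3]: 20
[1:4]: 22
[2:5]: 21
[3:6]: 18
[4:7]: 23
[5:8]: 35

Max: 35 at [5:8]


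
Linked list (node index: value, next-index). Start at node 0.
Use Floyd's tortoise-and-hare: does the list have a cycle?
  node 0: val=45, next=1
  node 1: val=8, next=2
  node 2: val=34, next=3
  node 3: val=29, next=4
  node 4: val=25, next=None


Floyd's tortoise (slow, +1) and hare (fast, +2):
  init: slow=0, fast=0
  step 1: slow=1, fast=2
  step 2: slow=2, fast=4
  step 3: fast -> None, no cycle

Cycle: no


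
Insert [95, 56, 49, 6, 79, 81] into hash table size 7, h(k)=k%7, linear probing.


Insert 95: h=4 -> slot 4
Insert 56: h=0 -> slot 0
Insert 49: h=0, 1 probes -> slot 1
Insert 6: h=6 -> slot 6
Insert 79: h=2 -> slot 2
Insert 81: h=4, 1 probes -> slot 5

Table: [56, 49, 79, None, 95, 81, 6]


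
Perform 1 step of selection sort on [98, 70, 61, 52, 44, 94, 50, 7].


Initial: [98, 70, 61, 52, 44, 94, 50, 7]
Step 1: min=7 at 7
  Swap: [7, 70, 61, 52, 44, 94, 50, 98]

After 1 step: [7, 70, 61, 52, 44, 94, 50, 98]


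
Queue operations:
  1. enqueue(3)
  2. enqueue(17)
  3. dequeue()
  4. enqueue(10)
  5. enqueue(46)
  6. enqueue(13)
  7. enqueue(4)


enqueue(3) -> [3]
enqueue(17) -> [3, 17]
dequeue()->3, [17]
enqueue(10) -> [17, 10]
enqueue(46) -> [17, 10, 46]
enqueue(13) -> [17, 10, 46, 13]
enqueue(4) -> [17, 10, 46, 13, 4]

Final queue: [17, 10, 46, 13, 4]


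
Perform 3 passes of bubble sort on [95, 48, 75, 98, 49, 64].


Initial: [95, 48, 75, 98, 49, 64]
Pass 1: [48, 75, 95, 49, 64, 98] (4 swaps)
Pass 2: [48, 75, 49, 64, 95, 98] (2 swaps)
Pass 3: [48, 49, 64, 75, 95, 98] (2 swaps)

After 3 passes: [48, 49, 64, 75, 95, 98]


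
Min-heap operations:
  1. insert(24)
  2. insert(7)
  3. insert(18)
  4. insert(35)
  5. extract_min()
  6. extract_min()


insert(24) -> [24]
insert(7) -> [7, 24]
insert(18) -> [7, 24, 18]
insert(35) -> [7, 24, 18, 35]
extract_min()->7, [18, 24, 35]
extract_min()->18, [24, 35]

Final heap: [24, 35]


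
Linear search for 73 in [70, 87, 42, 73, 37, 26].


i=0: 70!=73
i=1: 87!=73
i=2: 42!=73
i=3: 73==73 found!

Found at 3, 4 comps


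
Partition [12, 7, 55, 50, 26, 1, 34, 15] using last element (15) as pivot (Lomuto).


Pivot: 15
  12 <= 15: advance i (no swap)
  7 <= 15: advance i (no swap)
  1 <= 15: swap -> [12, 7, 1, 50, 26, 55, 34, 15]
Place pivot at 3: [12, 7, 1, 15, 26, 55, 34, 50]

Partitioned: [12, 7, 1, 15, 26, 55, 34, 50]


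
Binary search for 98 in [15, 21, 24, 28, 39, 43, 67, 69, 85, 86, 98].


Step 1: lo=0, hi=10, mid=5, val=43
Step 2: lo=6, hi=10, mid=8, val=85
Step 3: lo=9, hi=10, mid=9, val=86
Step 4: lo=10, hi=10, mid=10, val=98

Found at index 10


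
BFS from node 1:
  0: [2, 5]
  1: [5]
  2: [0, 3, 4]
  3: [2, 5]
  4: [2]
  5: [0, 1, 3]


Visit 1, enqueue [5]
Visit 5, enqueue [0, 3]
Visit 0, enqueue [2]
Visit 3, enqueue []
Visit 2, enqueue [4]
Visit 4, enqueue []

BFS order: [1, 5, 0, 3, 2, 4]


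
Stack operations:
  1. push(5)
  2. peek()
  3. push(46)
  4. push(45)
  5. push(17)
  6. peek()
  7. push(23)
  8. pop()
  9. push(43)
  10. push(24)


push(5) -> [5]
peek()->5
push(46) -> [5, 46]
push(45) -> [5, 46, 45]
push(17) -> [5, 46, 45, 17]
peek()->17
push(23) -> [5, 46, 45, 17, 23]
pop()->23, [5, 46, 45, 17]
push(43) -> [5, 46, 45, 17, 43]
push(24) -> [5, 46, 45, 17, 43, 24]

Final stack: [5, 46, 45, 17, 43, 24]


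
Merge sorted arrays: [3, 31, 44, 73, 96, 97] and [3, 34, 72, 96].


Take 3 from A
Take 3 from B
Take 31 from A
Take 34 from B
Take 44 from A
Take 72 from B
Take 73 from A
Take 96 from A
Take 96 from B

Merged: [3, 3, 31, 34, 44, 72, 73, 96, 96, 97]


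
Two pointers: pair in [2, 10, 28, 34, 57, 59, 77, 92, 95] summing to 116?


lo=0(2)+hi=8(95)=97
lo=1(10)+hi=8(95)=105
lo=2(28)+hi=8(95)=123
lo=2(28)+hi=7(92)=120
lo=2(28)+hi=6(77)=105
lo=3(34)+hi=6(77)=111
lo=4(57)+hi=6(77)=134
lo=4(57)+hi=5(59)=116

Yes: 57+59=116


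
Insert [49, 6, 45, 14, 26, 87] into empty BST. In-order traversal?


Insert 49: root
Insert 6: L from 49
Insert 45: L from 49 -> R from 6
Insert 14: L from 49 -> R from 6 -> L from 45
Insert 26: L from 49 -> R from 6 -> L from 45 -> R from 14
Insert 87: R from 49

In-order: [6, 14, 26, 45, 49, 87]


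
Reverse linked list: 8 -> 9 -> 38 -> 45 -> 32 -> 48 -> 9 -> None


Step 1: curr=8, set curr.next=prev(None) | reversed so far: 8
Step 2: curr=9, set curr.next=prev(8) | reversed so far: 9 -> 8
Step 3: curr=38, set curr.next=prev(9) | reversed so far: 38 -> 9 -> 8
Step 4: curr=45, set curr.next=prev(38) | reversed so far: 45 -> 38 -> 9 -> 8
Step 5: curr=32, set curr.next=prev(45) | reversed so far: 32 -> 45 -> 38 -> 9 -> 8
Step 6: curr=48, set curr.next=prev(32) | reversed so far: 48 -> 32 -> 45 -> 38 -> 9 -> 8
Step 7: curr=9, set curr.next=prev(48) | reversed so far: 9 -> 48 -> 32 -> 45 -> 38 -> 9 -> 8

9 -> 48 -> 32 -> 45 -> 38 -> 9 -> 8 -> None


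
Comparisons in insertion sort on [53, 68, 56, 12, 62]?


Algorithm: insertion sort
Input: [53, 68, 56, 12, 62]
Sorted: [12, 53, 56, 62, 68]

8


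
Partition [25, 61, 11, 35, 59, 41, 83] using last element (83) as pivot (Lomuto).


Pivot: 83
  25 <= 83: advance i (no swap)
  61 <= 83: advance i (no swap)
  11 <= 83: advance i (no swap)
  35 <= 83: advance i (no swap)
  59 <= 83: advance i (no swap)
  41 <= 83: advance i (no swap)
Place pivot at 6: [25, 61, 11, 35, 59, 41, 83]

Partitioned: [25, 61, 11, 35, 59, 41, 83]


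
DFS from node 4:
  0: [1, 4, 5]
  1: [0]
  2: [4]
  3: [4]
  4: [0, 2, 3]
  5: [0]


Visit 4, push [3, 2, 0]
Visit 0, push [5, 1]
Visit 1, push []
Visit 5, push []
Visit 2, push []
Visit 3, push []

DFS order: [4, 0, 1, 5, 2, 3]


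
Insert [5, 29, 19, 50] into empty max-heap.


Insert 5: [5]
Insert 29: [29, 5]
Insert 19: [29, 5, 19]
Insert 50: [50, 29, 19, 5]

Final heap: [50, 29, 19, 5]


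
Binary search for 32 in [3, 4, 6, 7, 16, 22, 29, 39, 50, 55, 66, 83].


Step 1: lo=0, hi=11, mid=5, val=22
Step 2: lo=6, hi=11, mid=8, val=50
Step 3: lo=6, hi=7, mid=6, val=29
Step 4: lo=7, hi=7, mid=7, val=39

Not found


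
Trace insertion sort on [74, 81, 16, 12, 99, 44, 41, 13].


Initial: [74, 81, 16, 12, 99, 44, 41, 13]
Insert 81: [74, 81, 16, 12, 99, 44, 41, 13]
Insert 16: [16, 74, 81, 12, 99, 44, 41, 13]
Insert 12: [12, 16, 74, 81, 99, 44, 41, 13]
Insert 99: [12, 16, 74, 81, 99, 44, 41, 13]
Insert 44: [12, 16, 44, 74, 81, 99, 41, 13]
Insert 41: [12, 16, 41, 44, 74, 81, 99, 13]
Insert 13: [12, 13, 16, 41, 44, 74, 81, 99]

Sorted: [12, 13, 16, 41, 44, 74, 81, 99]


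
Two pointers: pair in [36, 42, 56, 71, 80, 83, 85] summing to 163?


lo=0(36)+hi=6(85)=121
lo=1(42)+hi=6(85)=127
lo=2(56)+hi=6(85)=141
lo=3(71)+hi=6(85)=156
lo=4(80)+hi=6(85)=165
lo=4(80)+hi=5(83)=163

Yes: 80+83=163


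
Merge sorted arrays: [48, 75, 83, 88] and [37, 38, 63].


Take 37 from B
Take 38 from B
Take 48 from A
Take 63 from B

Merged: [37, 38, 48, 63, 75, 83, 88]


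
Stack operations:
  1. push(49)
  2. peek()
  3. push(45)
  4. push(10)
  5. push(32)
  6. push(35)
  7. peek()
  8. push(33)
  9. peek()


push(49) -> [49]
peek()->49
push(45) -> [49, 45]
push(10) -> [49, 45, 10]
push(32) -> [49, 45, 10, 32]
push(35) -> [49, 45, 10, 32, 35]
peek()->35
push(33) -> [49, 45, 10, 32, 35, 33]
peek()->33

Final stack: [49, 45, 10, 32, 35, 33]


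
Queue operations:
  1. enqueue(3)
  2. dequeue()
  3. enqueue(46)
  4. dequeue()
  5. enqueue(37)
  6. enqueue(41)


enqueue(3) -> [3]
dequeue()->3, []
enqueue(46) -> [46]
dequeue()->46, []
enqueue(37) -> [37]
enqueue(41) -> [37, 41]

Final queue: [37, 41]


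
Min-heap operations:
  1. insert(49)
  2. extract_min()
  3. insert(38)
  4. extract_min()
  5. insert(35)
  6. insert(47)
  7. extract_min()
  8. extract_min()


insert(49) -> [49]
extract_min()->49, []
insert(38) -> [38]
extract_min()->38, []
insert(35) -> [35]
insert(47) -> [35, 47]
extract_min()->35, [47]
extract_min()->47, []

Final heap: []


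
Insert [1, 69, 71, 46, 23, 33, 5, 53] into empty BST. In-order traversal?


Insert 1: root
Insert 69: R from 1
Insert 71: R from 1 -> R from 69
Insert 46: R from 1 -> L from 69
Insert 23: R from 1 -> L from 69 -> L from 46
Insert 33: R from 1 -> L from 69 -> L from 46 -> R from 23
Insert 5: R from 1 -> L from 69 -> L from 46 -> L from 23
Insert 53: R from 1 -> L from 69 -> R from 46

In-order: [1, 5, 23, 33, 46, 53, 69, 71]


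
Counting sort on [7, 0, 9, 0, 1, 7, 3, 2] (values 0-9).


Input: [7, 0, 9, 0, 1, 7, 3, 2]
Counts: [2, 1, 1, 1, 0, 0, 0, 2, 0, 1]

Sorted: [0, 0, 1, 2, 3, 7, 7, 9]


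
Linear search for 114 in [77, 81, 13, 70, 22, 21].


i=0: 77!=114
i=1: 81!=114
i=2: 13!=114
i=3: 70!=114
i=4: 22!=114
i=5: 21!=114

Not found, 6 comps


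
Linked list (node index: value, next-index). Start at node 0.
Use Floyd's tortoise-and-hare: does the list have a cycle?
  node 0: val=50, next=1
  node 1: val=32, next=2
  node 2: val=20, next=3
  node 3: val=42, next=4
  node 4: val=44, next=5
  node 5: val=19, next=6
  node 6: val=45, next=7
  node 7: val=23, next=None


Floyd's tortoise (slow, +1) and hare (fast, +2):
  init: slow=0, fast=0
  step 1: slow=1, fast=2
  step 2: slow=2, fast=4
  step 3: slow=3, fast=6
  step 4: fast 6->7->None, no cycle

Cycle: no


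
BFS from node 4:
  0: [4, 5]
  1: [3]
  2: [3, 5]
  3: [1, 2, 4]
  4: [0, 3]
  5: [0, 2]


Visit 4, enqueue [0, 3]
Visit 0, enqueue [5]
Visit 3, enqueue [1, 2]
Visit 5, enqueue []
Visit 1, enqueue []
Visit 2, enqueue []

BFS order: [4, 0, 3, 5, 1, 2]


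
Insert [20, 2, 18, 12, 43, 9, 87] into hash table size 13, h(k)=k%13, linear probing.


Insert 20: h=7 -> slot 7
Insert 2: h=2 -> slot 2
Insert 18: h=5 -> slot 5
Insert 12: h=12 -> slot 12
Insert 43: h=4 -> slot 4
Insert 9: h=9 -> slot 9
Insert 87: h=9, 1 probes -> slot 10

Table: [None, None, 2, None, 43, 18, None, 20, None, 9, 87, None, 12]


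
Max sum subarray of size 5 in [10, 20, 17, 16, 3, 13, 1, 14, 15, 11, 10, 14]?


[0:5]: 66
[1:6]: 69
[2:7]: 50
[3:8]: 47
[4:9]: 46
[5:10]: 54
[6:11]: 51
[7:12]: 64

Max: 69 at [1:6]


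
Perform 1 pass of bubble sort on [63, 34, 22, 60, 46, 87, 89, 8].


Initial: [63, 34, 22, 60, 46, 87, 89, 8]
Pass 1: [34, 22, 60, 46, 63, 87, 8, 89] (5 swaps)

After 1 pass: [34, 22, 60, 46, 63, 87, 8, 89]


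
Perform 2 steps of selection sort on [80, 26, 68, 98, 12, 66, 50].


Initial: [80, 26, 68, 98, 12, 66, 50]
Step 1: min=12 at 4
  Swap: [12, 26, 68, 98, 80, 66, 50]
Step 2: min=26 at 1
  Swap: [12, 26, 68, 98, 80, 66, 50]

After 2 steps: [12, 26, 68, 98, 80, 66, 50]


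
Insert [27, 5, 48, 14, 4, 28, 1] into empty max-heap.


Insert 27: [27]
Insert 5: [27, 5]
Insert 48: [48, 5, 27]
Insert 14: [48, 14, 27, 5]
Insert 4: [48, 14, 27, 5, 4]
Insert 28: [48, 14, 28, 5, 4, 27]
Insert 1: [48, 14, 28, 5, 4, 27, 1]

Final heap: [48, 14, 28, 5, 4, 27, 1]


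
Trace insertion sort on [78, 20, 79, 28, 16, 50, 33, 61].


Initial: [78, 20, 79, 28, 16, 50, 33, 61]
Insert 20: [20, 78, 79, 28, 16, 50, 33, 61]
Insert 79: [20, 78, 79, 28, 16, 50, 33, 61]
Insert 28: [20, 28, 78, 79, 16, 50, 33, 61]
Insert 16: [16, 20, 28, 78, 79, 50, 33, 61]
Insert 50: [16, 20, 28, 50, 78, 79, 33, 61]
Insert 33: [16, 20, 28, 33, 50, 78, 79, 61]
Insert 61: [16, 20, 28, 33, 50, 61, 78, 79]

Sorted: [16, 20, 28, 33, 50, 61, 78, 79]


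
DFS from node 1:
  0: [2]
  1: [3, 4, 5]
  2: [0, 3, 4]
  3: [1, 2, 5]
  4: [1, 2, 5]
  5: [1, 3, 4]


Visit 1, push [5, 4, 3]
Visit 3, push [5, 2]
Visit 2, push [4, 0]
Visit 0, push []
Visit 4, push [5]
Visit 5, push []

DFS order: [1, 3, 2, 0, 4, 5]


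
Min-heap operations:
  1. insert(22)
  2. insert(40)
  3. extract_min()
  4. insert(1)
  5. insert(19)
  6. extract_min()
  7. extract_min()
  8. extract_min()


insert(22) -> [22]
insert(40) -> [22, 40]
extract_min()->22, [40]
insert(1) -> [1, 40]
insert(19) -> [1, 40, 19]
extract_min()->1, [19, 40]
extract_min()->19, [40]
extract_min()->40, []

Final heap: []


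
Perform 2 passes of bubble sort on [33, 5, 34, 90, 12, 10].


Initial: [33, 5, 34, 90, 12, 10]
Pass 1: [5, 33, 34, 12, 10, 90] (3 swaps)
Pass 2: [5, 33, 12, 10, 34, 90] (2 swaps)

After 2 passes: [5, 33, 12, 10, 34, 90]


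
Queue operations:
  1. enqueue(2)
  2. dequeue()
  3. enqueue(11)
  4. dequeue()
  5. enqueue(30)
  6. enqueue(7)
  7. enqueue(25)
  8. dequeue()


enqueue(2) -> [2]
dequeue()->2, []
enqueue(11) -> [11]
dequeue()->11, []
enqueue(30) -> [30]
enqueue(7) -> [30, 7]
enqueue(25) -> [30, 7, 25]
dequeue()->30, [7, 25]

Final queue: [7, 25]


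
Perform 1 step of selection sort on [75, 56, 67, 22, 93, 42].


Initial: [75, 56, 67, 22, 93, 42]
Step 1: min=22 at 3
  Swap: [22, 56, 67, 75, 93, 42]

After 1 step: [22, 56, 67, 75, 93, 42]


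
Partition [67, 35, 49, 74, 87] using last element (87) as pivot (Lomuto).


Pivot: 87
  67 <= 87: advance i (no swap)
  35 <= 87: advance i (no swap)
  49 <= 87: advance i (no swap)
  74 <= 87: advance i (no swap)
Place pivot at 4: [67, 35, 49, 74, 87]

Partitioned: [67, 35, 49, 74, 87]


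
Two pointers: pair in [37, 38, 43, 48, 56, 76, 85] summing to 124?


lo=0(37)+hi=6(85)=122
lo=1(38)+hi=6(85)=123
lo=2(43)+hi=6(85)=128
lo=2(43)+hi=5(76)=119
lo=3(48)+hi=5(76)=124

Yes: 48+76=124


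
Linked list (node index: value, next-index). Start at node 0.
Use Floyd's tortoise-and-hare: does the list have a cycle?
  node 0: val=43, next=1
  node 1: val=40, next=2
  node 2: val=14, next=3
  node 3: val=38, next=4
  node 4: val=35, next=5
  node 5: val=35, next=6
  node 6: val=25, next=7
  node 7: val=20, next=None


Floyd's tortoise (slow, +1) and hare (fast, +2):
  init: slow=0, fast=0
  step 1: slow=1, fast=2
  step 2: slow=2, fast=4
  step 3: slow=3, fast=6
  step 4: fast 6->7->None, no cycle

Cycle: no


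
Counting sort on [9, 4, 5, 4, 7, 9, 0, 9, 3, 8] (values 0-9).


Input: [9, 4, 5, 4, 7, 9, 0, 9, 3, 8]
Counts: [1, 0, 0, 1, 2, 1, 0, 1, 1, 3]

Sorted: [0, 3, 4, 4, 5, 7, 8, 9, 9, 9]


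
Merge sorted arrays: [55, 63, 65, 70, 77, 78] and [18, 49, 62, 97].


Take 18 from B
Take 49 from B
Take 55 from A
Take 62 from B
Take 63 from A
Take 65 from A
Take 70 from A
Take 77 from A
Take 78 from A

Merged: [18, 49, 55, 62, 63, 65, 70, 77, 78, 97]


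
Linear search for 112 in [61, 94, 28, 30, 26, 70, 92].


i=0: 61!=112
i=1: 94!=112
i=2: 28!=112
i=3: 30!=112
i=4: 26!=112
i=5: 70!=112
i=6: 92!=112

Not found, 7 comps


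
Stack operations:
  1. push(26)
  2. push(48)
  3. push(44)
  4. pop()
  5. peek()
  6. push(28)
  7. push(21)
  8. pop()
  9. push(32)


push(26) -> [26]
push(48) -> [26, 48]
push(44) -> [26, 48, 44]
pop()->44, [26, 48]
peek()->48
push(28) -> [26, 48, 28]
push(21) -> [26, 48, 28, 21]
pop()->21, [26, 48, 28]
push(32) -> [26, 48, 28, 32]

Final stack: [26, 48, 28, 32]


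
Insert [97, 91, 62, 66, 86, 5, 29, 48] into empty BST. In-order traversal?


Insert 97: root
Insert 91: L from 97
Insert 62: L from 97 -> L from 91
Insert 66: L from 97 -> L from 91 -> R from 62
Insert 86: L from 97 -> L from 91 -> R from 62 -> R from 66
Insert 5: L from 97 -> L from 91 -> L from 62
Insert 29: L from 97 -> L from 91 -> L from 62 -> R from 5
Insert 48: L from 97 -> L from 91 -> L from 62 -> R from 5 -> R from 29

In-order: [5, 29, 48, 62, 66, 86, 91, 97]


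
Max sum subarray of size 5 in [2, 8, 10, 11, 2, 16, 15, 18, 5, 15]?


[0:5]: 33
[1:6]: 47
[2:7]: 54
[3:8]: 62
[4:9]: 56
[5:10]: 69

Max: 69 at [5:10]


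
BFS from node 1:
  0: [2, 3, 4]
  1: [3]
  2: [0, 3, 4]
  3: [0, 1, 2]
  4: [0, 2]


Visit 1, enqueue [3]
Visit 3, enqueue [0, 2]
Visit 0, enqueue [4]
Visit 2, enqueue []
Visit 4, enqueue []

BFS order: [1, 3, 0, 2, 4]


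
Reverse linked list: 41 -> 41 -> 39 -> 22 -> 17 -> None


Step 1: curr=41, set curr.next=prev(None) | reversed so far: 41
Step 2: curr=41, set curr.next=prev(41) | reversed so far: 41 -> 41
Step 3: curr=39, set curr.next=prev(41) | reversed so far: 39 -> 41 -> 41
Step 4: curr=22, set curr.next=prev(39) | reversed so far: 22 -> 39 -> 41 -> 41
Step 5: curr=17, set curr.next=prev(22) | reversed so far: 17 -> 22 -> 39 -> 41 -> 41

17 -> 22 -> 39 -> 41 -> 41 -> None


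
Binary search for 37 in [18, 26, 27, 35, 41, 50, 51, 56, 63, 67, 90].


Step 1: lo=0, hi=10, mid=5, val=50
Step 2: lo=0, hi=4, mid=2, val=27
Step 3: lo=3, hi=4, mid=3, val=35
Step 4: lo=4, hi=4, mid=4, val=41

Not found


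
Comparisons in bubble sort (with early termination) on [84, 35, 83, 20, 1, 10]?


Algorithm: bubble sort (with early termination)
Input: [84, 35, 83, 20, 1, 10]
Sorted: [1, 10, 20, 35, 83, 84]

15


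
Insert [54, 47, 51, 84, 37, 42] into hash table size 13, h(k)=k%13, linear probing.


Insert 54: h=2 -> slot 2
Insert 47: h=8 -> slot 8
Insert 51: h=12 -> slot 12
Insert 84: h=6 -> slot 6
Insert 37: h=11 -> slot 11
Insert 42: h=3 -> slot 3

Table: [None, None, 54, 42, None, None, 84, None, 47, None, None, 37, 51]


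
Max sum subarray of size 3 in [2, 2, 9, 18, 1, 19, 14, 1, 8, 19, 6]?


[0:3]: 13
[1:4]: 29
[2:5]: 28
[3:6]: 38
[4:7]: 34
[5:8]: 34
[6:9]: 23
[7:10]: 28
[8:11]: 33

Max: 38 at [3:6]


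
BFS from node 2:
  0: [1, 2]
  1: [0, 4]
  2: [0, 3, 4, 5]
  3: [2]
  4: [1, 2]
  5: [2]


Visit 2, enqueue [0, 3, 4, 5]
Visit 0, enqueue [1]
Visit 3, enqueue []
Visit 4, enqueue []
Visit 5, enqueue []
Visit 1, enqueue []

BFS order: [2, 0, 3, 4, 5, 1]


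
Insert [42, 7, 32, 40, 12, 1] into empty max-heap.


Insert 42: [42]
Insert 7: [42, 7]
Insert 32: [42, 7, 32]
Insert 40: [42, 40, 32, 7]
Insert 12: [42, 40, 32, 7, 12]
Insert 1: [42, 40, 32, 7, 12, 1]

Final heap: [42, 40, 32, 7, 12, 1]


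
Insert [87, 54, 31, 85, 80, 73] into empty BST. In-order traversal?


Insert 87: root
Insert 54: L from 87
Insert 31: L from 87 -> L from 54
Insert 85: L from 87 -> R from 54
Insert 80: L from 87 -> R from 54 -> L from 85
Insert 73: L from 87 -> R from 54 -> L from 85 -> L from 80

In-order: [31, 54, 73, 80, 85, 87]


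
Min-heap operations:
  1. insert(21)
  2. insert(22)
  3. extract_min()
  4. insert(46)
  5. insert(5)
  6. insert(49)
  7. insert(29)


insert(21) -> [21]
insert(22) -> [21, 22]
extract_min()->21, [22]
insert(46) -> [22, 46]
insert(5) -> [5, 46, 22]
insert(49) -> [5, 46, 22, 49]
insert(29) -> [5, 29, 22, 49, 46]

Final heap: [5, 29, 22, 49, 46]


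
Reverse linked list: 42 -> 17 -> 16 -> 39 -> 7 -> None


Step 1: curr=42, set curr.next=prev(None) | reversed so far: 42
Step 2: curr=17, set curr.next=prev(42) | reversed so far: 17 -> 42
Step 3: curr=16, set curr.next=prev(17) | reversed so far: 16 -> 17 -> 42
Step 4: curr=39, set curr.next=prev(16) | reversed so far: 39 -> 16 -> 17 -> 42
Step 5: curr=7, set curr.next=prev(39) | reversed so far: 7 -> 39 -> 16 -> 17 -> 42

7 -> 39 -> 16 -> 17 -> 42 -> None


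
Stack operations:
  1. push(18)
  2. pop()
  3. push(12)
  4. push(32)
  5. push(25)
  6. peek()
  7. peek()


push(18) -> [18]
pop()->18, []
push(12) -> [12]
push(32) -> [12, 32]
push(25) -> [12, 32, 25]
peek()->25
peek()->25

Final stack: [12, 32, 25]


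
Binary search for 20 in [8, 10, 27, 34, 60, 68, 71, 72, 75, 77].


Step 1: lo=0, hi=9, mid=4, val=60
Step 2: lo=0, hi=3, mid=1, val=10
Step 3: lo=2, hi=3, mid=2, val=27

Not found


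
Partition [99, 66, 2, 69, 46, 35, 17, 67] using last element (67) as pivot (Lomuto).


Pivot: 67
  66 <= 67: swap -> [66, 99, 2, 69, 46, 35, 17, 67]
  2 <= 67: swap -> [66, 2, 99, 69, 46, 35, 17, 67]
  46 <= 67: swap -> [66, 2, 46, 69, 99, 35, 17, 67]
  35 <= 67: swap -> [66, 2, 46, 35, 99, 69, 17, 67]
  17 <= 67: swap -> [66, 2, 46, 35, 17, 69, 99, 67]
Place pivot at 5: [66, 2, 46, 35, 17, 67, 99, 69]

Partitioned: [66, 2, 46, 35, 17, 67, 99, 69]


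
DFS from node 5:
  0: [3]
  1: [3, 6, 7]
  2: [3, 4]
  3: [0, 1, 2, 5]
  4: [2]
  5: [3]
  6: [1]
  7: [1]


Visit 5, push [3]
Visit 3, push [2, 1, 0]
Visit 0, push []
Visit 1, push [7, 6]
Visit 6, push []
Visit 7, push []
Visit 2, push [4]
Visit 4, push []

DFS order: [5, 3, 0, 1, 6, 7, 2, 4]


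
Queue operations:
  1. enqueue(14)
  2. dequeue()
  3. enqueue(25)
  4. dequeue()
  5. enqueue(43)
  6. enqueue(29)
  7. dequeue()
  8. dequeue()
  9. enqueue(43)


enqueue(14) -> [14]
dequeue()->14, []
enqueue(25) -> [25]
dequeue()->25, []
enqueue(43) -> [43]
enqueue(29) -> [43, 29]
dequeue()->43, [29]
dequeue()->29, []
enqueue(43) -> [43]

Final queue: [43]


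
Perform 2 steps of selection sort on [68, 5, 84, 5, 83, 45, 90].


Initial: [68, 5, 84, 5, 83, 45, 90]
Step 1: min=5 at 1
  Swap: [5, 68, 84, 5, 83, 45, 90]
Step 2: min=5 at 3
  Swap: [5, 5, 84, 68, 83, 45, 90]

After 2 steps: [5, 5, 84, 68, 83, 45, 90]


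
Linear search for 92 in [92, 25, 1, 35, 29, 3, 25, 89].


i=0: 92==92 found!

Found at 0, 1 comps


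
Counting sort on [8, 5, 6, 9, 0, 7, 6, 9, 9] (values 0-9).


Input: [8, 5, 6, 9, 0, 7, 6, 9, 9]
Counts: [1, 0, 0, 0, 0, 1, 2, 1, 1, 3]

Sorted: [0, 5, 6, 6, 7, 8, 9, 9, 9]


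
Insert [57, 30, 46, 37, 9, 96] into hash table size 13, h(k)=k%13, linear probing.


Insert 57: h=5 -> slot 5
Insert 30: h=4 -> slot 4
Insert 46: h=7 -> slot 7
Insert 37: h=11 -> slot 11
Insert 9: h=9 -> slot 9
Insert 96: h=5, 1 probes -> slot 6

Table: [None, None, None, None, 30, 57, 96, 46, None, 9, None, 37, None]


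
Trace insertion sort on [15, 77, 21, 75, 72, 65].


Initial: [15, 77, 21, 75, 72, 65]
Insert 77: [15, 77, 21, 75, 72, 65]
Insert 21: [15, 21, 77, 75, 72, 65]
Insert 75: [15, 21, 75, 77, 72, 65]
Insert 72: [15, 21, 72, 75, 77, 65]
Insert 65: [15, 21, 65, 72, 75, 77]

Sorted: [15, 21, 65, 72, 75, 77]


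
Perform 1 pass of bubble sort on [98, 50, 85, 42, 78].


Initial: [98, 50, 85, 42, 78]
Pass 1: [50, 85, 42, 78, 98] (4 swaps)

After 1 pass: [50, 85, 42, 78, 98]


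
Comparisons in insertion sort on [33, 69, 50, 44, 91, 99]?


Algorithm: insertion sort
Input: [33, 69, 50, 44, 91, 99]
Sorted: [33, 44, 50, 69, 91, 99]

8


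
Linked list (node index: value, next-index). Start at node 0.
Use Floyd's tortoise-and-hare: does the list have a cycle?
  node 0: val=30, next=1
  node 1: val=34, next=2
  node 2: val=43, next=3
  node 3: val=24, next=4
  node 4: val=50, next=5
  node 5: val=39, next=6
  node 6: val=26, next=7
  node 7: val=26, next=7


Floyd's tortoise (slow, +1) and hare (fast, +2):
  init: slow=0, fast=0
  step 1: slow=1, fast=2
  step 2: slow=2, fast=4
  step 3: slow=3, fast=6
  step 4: slow=4, fast=7
  step 5: slow=5, fast=7
  step 6: slow=6, fast=7
  step 7: slow=7, fast=7
  slow == fast at node 7: cycle detected

Cycle: yes


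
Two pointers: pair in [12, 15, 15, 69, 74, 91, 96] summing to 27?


lo=0(12)+hi=6(96)=108
lo=0(12)+hi=5(91)=103
lo=0(12)+hi=4(74)=86
lo=0(12)+hi=3(69)=81
lo=0(12)+hi=2(15)=27

Yes: 12+15=27


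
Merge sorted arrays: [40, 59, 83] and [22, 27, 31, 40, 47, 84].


Take 22 from B
Take 27 from B
Take 31 from B
Take 40 from A
Take 40 from B
Take 47 from B
Take 59 from A
Take 83 from A

Merged: [22, 27, 31, 40, 40, 47, 59, 83, 84]


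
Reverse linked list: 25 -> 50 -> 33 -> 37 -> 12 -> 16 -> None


Step 1: curr=25, set curr.next=prev(None) | reversed so far: 25
Step 2: curr=50, set curr.next=prev(25) | reversed so far: 50 -> 25
Step 3: curr=33, set curr.next=prev(50) | reversed so far: 33 -> 50 -> 25
Step 4: curr=37, set curr.next=prev(33) | reversed so far: 37 -> 33 -> 50 -> 25
Step 5: curr=12, set curr.next=prev(37) | reversed so far: 12 -> 37 -> 33 -> 50 -> 25
Step 6: curr=16, set curr.next=prev(12) | reversed so far: 16 -> 12 -> 37 -> 33 -> 50 -> 25

16 -> 12 -> 37 -> 33 -> 50 -> 25 -> None


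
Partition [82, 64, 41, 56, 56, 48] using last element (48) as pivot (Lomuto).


Pivot: 48
  41 <= 48: swap -> [41, 64, 82, 56, 56, 48]
Place pivot at 1: [41, 48, 82, 56, 56, 64]

Partitioned: [41, 48, 82, 56, 56, 64]


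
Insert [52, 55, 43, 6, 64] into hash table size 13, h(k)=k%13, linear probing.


Insert 52: h=0 -> slot 0
Insert 55: h=3 -> slot 3
Insert 43: h=4 -> slot 4
Insert 6: h=6 -> slot 6
Insert 64: h=12 -> slot 12

Table: [52, None, None, 55, 43, None, 6, None, None, None, None, None, 64]


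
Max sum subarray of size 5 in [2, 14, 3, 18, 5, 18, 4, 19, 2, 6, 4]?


[0:5]: 42
[1:6]: 58
[2:7]: 48
[3:8]: 64
[4:9]: 48
[5:10]: 49
[6:11]: 35

Max: 64 at [3:8]


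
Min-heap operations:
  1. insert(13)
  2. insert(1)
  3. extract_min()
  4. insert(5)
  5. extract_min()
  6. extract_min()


insert(13) -> [13]
insert(1) -> [1, 13]
extract_min()->1, [13]
insert(5) -> [5, 13]
extract_min()->5, [13]
extract_min()->13, []

Final heap: []


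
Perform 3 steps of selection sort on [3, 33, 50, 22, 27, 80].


Initial: [3, 33, 50, 22, 27, 80]
Step 1: min=3 at 0
  Swap: [3, 33, 50, 22, 27, 80]
Step 2: min=22 at 3
  Swap: [3, 22, 50, 33, 27, 80]
Step 3: min=27 at 4
  Swap: [3, 22, 27, 33, 50, 80]

After 3 steps: [3, 22, 27, 33, 50, 80]


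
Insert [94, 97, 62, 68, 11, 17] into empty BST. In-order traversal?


Insert 94: root
Insert 97: R from 94
Insert 62: L from 94
Insert 68: L from 94 -> R from 62
Insert 11: L from 94 -> L from 62
Insert 17: L from 94 -> L from 62 -> R from 11

In-order: [11, 17, 62, 68, 94, 97]


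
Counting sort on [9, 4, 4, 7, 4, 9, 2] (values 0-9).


Input: [9, 4, 4, 7, 4, 9, 2]
Counts: [0, 0, 1, 0, 3, 0, 0, 1, 0, 2]

Sorted: [2, 4, 4, 4, 7, 9, 9]


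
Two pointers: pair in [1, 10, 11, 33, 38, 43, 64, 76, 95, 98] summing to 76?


lo=0(1)+hi=9(98)=99
lo=0(1)+hi=8(95)=96
lo=0(1)+hi=7(76)=77
lo=0(1)+hi=6(64)=65
lo=1(10)+hi=6(64)=74
lo=2(11)+hi=6(64)=75
lo=3(33)+hi=6(64)=97
lo=3(33)+hi=5(43)=76

Yes: 33+43=76


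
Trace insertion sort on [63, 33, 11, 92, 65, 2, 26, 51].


Initial: [63, 33, 11, 92, 65, 2, 26, 51]
Insert 33: [33, 63, 11, 92, 65, 2, 26, 51]
Insert 11: [11, 33, 63, 92, 65, 2, 26, 51]
Insert 92: [11, 33, 63, 92, 65, 2, 26, 51]
Insert 65: [11, 33, 63, 65, 92, 2, 26, 51]
Insert 2: [2, 11, 33, 63, 65, 92, 26, 51]
Insert 26: [2, 11, 26, 33, 63, 65, 92, 51]
Insert 51: [2, 11, 26, 33, 51, 63, 65, 92]

Sorted: [2, 11, 26, 33, 51, 63, 65, 92]


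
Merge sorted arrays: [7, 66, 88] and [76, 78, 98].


Take 7 from A
Take 66 from A
Take 76 from B
Take 78 from B
Take 88 from A

Merged: [7, 66, 76, 78, 88, 98]


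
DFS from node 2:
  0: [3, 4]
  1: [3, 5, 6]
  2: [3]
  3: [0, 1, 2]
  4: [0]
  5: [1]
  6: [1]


Visit 2, push [3]
Visit 3, push [1, 0]
Visit 0, push [4]
Visit 4, push []
Visit 1, push [6, 5]
Visit 5, push []
Visit 6, push []

DFS order: [2, 3, 0, 4, 1, 5, 6]


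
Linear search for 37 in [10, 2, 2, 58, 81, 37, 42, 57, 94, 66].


i=0: 10!=37
i=1: 2!=37
i=2: 2!=37
i=3: 58!=37
i=4: 81!=37
i=5: 37==37 found!

Found at 5, 6 comps


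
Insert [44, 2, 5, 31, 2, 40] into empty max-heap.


Insert 44: [44]
Insert 2: [44, 2]
Insert 5: [44, 2, 5]
Insert 31: [44, 31, 5, 2]
Insert 2: [44, 31, 5, 2, 2]
Insert 40: [44, 31, 40, 2, 2, 5]

Final heap: [44, 31, 40, 2, 2, 5]


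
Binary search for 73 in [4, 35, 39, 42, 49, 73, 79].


Step 1: lo=0, hi=6, mid=3, val=42
Step 2: lo=4, hi=6, mid=5, val=73

Found at index 5


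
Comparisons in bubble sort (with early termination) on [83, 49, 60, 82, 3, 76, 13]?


Algorithm: bubble sort (with early termination)
Input: [83, 49, 60, 82, 3, 76, 13]
Sorted: [3, 13, 49, 60, 76, 82, 83]

21


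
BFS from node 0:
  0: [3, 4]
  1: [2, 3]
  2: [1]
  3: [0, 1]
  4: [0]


Visit 0, enqueue [3, 4]
Visit 3, enqueue [1]
Visit 4, enqueue []
Visit 1, enqueue [2]
Visit 2, enqueue []

BFS order: [0, 3, 4, 1, 2]


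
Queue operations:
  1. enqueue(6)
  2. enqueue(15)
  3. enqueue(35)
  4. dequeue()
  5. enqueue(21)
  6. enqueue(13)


enqueue(6) -> [6]
enqueue(15) -> [6, 15]
enqueue(35) -> [6, 15, 35]
dequeue()->6, [15, 35]
enqueue(21) -> [15, 35, 21]
enqueue(13) -> [15, 35, 21, 13]

Final queue: [15, 35, 21, 13]


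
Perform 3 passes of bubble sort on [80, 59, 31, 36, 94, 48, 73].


Initial: [80, 59, 31, 36, 94, 48, 73]
Pass 1: [59, 31, 36, 80, 48, 73, 94] (5 swaps)
Pass 2: [31, 36, 59, 48, 73, 80, 94] (4 swaps)
Pass 3: [31, 36, 48, 59, 73, 80, 94] (1 swaps)

After 3 passes: [31, 36, 48, 59, 73, 80, 94]


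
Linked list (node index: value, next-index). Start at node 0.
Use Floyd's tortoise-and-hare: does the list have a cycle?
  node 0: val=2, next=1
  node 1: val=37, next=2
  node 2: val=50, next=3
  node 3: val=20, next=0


Floyd's tortoise (slow, +1) and hare (fast, +2):
  init: slow=0, fast=0
  step 1: slow=1, fast=2
  step 2: slow=2, fast=0
  step 3: slow=3, fast=2
  step 4: slow=0, fast=0
  slow == fast at node 0: cycle detected

Cycle: yes


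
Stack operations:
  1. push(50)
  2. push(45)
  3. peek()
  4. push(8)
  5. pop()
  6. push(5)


push(50) -> [50]
push(45) -> [50, 45]
peek()->45
push(8) -> [50, 45, 8]
pop()->8, [50, 45]
push(5) -> [50, 45, 5]

Final stack: [50, 45, 5]


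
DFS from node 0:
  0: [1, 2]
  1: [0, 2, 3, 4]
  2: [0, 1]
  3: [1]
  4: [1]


Visit 0, push [2, 1]
Visit 1, push [4, 3, 2]
Visit 2, push []
Visit 3, push []
Visit 4, push []

DFS order: [0, 1, 2, 3, 4]


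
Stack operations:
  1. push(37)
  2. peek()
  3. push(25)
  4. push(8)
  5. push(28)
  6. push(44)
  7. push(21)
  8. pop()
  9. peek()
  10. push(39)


push(37) -> [37]
peek()->37
push(25) -> [37, 25]
push(8) -> [37, 25, 8]
push(28) -> [37, 25, 8, 28]
push(44) -> [37, 25, 8, 28, 44]
push(21) -> [37, 25, 8, 28, 44, 21]
pop()->21, [37, 25, 8, 28, 44]
peek()->44
push(39) -> [37, 25, 8, 28, 44, 39]

Final stack: [37, 25, 8, 28, 44, 39]


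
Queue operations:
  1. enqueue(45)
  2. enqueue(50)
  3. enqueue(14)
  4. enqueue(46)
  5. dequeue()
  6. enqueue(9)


enqueue(45) -> [45]
enqueue(50) -> [45, 50]
enqueue(14) -> [45, 50, 14]
enqueue(46) -> [45, 50, 14, 46]
dequeue()->45, [50, 14, 46]
enqueue(9) -> [50, 14, 46, 9]

Final queue: [50, 14, 46, 9]


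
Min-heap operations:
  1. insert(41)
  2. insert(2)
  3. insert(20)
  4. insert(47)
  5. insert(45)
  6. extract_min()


insert(41) -> [41]
insert(2) -> [2, 41]
insert(20) -> [2, 41, 20]
insert(47) -> [2, 41, 20, 47]
insert(45) -> [2, 41, 20, 47, 45]
extract_min()->2, [20, 41, 45, 47]

Final heap: [20, 41, 45, 47]


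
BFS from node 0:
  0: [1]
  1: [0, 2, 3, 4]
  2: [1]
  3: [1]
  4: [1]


Visit 0, enqueue [1]
Visit 1, enqueue [2, 3, 4]
Visit 2, enqueue []
Visit 3, enqueue []
Visit 4, enqueue []

BFS order: [0, 1, 2, 3, 4]


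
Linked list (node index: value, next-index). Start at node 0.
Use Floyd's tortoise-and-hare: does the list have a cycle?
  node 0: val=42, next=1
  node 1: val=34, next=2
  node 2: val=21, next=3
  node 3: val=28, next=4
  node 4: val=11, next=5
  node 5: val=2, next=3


Floyd's tortoise (slow, +1) and hare (fast, +2):
  init: slow=0, fast=0
  step 1: slow=1, fast=2
  step 2: slow=2, fast=4
  step 3: slow=3, fast=3
  slow == fast at node 3: cycle detected

Cycle: yes


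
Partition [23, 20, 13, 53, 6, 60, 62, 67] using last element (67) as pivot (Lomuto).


Pivot: 67
  23 <= 67: advance i (no swap)
  20 <= 67: advance i (no swap)
  13 <= 67: advance i (no swap)
  53 <= 67: advance i (no swap)
  6 <= 67: advance i (no swap)
  60 <= 67: advance i (no swap)
  62 <= 67: advance i (no swap)
Place pivot at 7: [23, 20, 13, 53, 6, 60, 62, 67]

Partitioned: [23, 20, 13, 53, 6, 60, 62, 67]


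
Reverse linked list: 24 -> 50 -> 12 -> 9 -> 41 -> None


Step 1: curr=24, set curr.next=prev(None) | reversed so far: 24
Step 2: curr=50, set curr.next=prev(24) | reversed so far: 50 -> 24
Step 3: curr=12, set curr.next=prev(50) | reversed so far: 12 -> 50 -> 24
Step 4: curr=9, set curr.next=prev(12) | reversed so far: 9 -> 12 -> 50 -> 24
Step 5: curr=41, set curr.next=prev(9) | reversed so far: 41 -> 9 -> 12 -> 50 -> 24

41 -> 9 -> 12 -> 50 -> 24 -> None


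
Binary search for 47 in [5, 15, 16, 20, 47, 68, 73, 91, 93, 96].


Step 1: lo=0, hi=9, mid=4, val=47

Found at index 4


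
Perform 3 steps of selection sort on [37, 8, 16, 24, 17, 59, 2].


Initial: [37, 8, 16, 24, 17, 59, 2]
Step 1: min=2 at 6
  Swap: [2, 8, 16, 24, 17, 59, 37]
Step 2: min=8 at 1
  Swap: [2, 8, 16, 24, 17, 59, 37]
Step 3: min=16 at 2
  Swap: [2, 8, 16, 24, 17, 59, 37]

After 3 steps: [2, 8, 16, 24, 17, 59, 37]


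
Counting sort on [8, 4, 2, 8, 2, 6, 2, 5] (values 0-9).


Input: [8, 4, 2, 8, 2, 6, 2, 5]
Counts: [0, 0, 3, 0, 1, 1, 1, 0, 2, 0]

Sorted: [2, 2, 2, 4, 5, 6, 8, 8]


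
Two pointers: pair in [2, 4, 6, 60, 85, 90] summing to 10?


lo=0(2)+hi=5(90)=92
lo=0(2)+hi=4(85)=87
lo=0(2)+hi=3(60)=62
lo=0(2)+hi=2(6)=8
lo=1(4)+hi=2(6)=10

Yes: 4+6=10


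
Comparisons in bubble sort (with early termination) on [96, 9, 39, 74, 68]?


Algorithm: bubble sort (with early termination)
Input: [96, 9, 39, 74, 68]
Sorted: [9, 39, 68, 74, 96]

9


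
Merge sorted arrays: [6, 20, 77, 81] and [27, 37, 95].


Take 6 from A
Take 20 from A
Take 27 from B
Take 37 from B
Take 77 from A
Take 81 from A

Merged: [6, 20, 27, 37, 77, 81, 95]


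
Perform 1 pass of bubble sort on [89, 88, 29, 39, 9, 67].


Initial: [89, 88, 29, 39, 9, 67]
Pass 1: [88, 29, 39, 9, 67, 89] (5 swaps)

After 1 pass: [88, 29, 39, 9, 67, 89]


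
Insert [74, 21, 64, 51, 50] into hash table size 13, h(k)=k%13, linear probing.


Insert 74: h=9 -> slot 9
Insert 21: h=8 -> slot 8
Insert 64: h=12 -> slot 12
Insert 51: h=12, 1 probes -> slot 0
Insert 50: h=11 -> slot 11

Table: [51, None, None, None, None, None, None, None, 21, 74, None, 50, 64]


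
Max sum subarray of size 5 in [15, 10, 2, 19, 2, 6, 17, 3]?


[0:5]: 48
[1:6]: 39
[2:7]: 46
[3:8]: 47

Max: 48 at [0:5]


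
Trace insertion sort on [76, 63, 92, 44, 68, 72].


Initial: [76, 63, 92, 44, 68, 72]
Insert 63: [63, 76, 92, 44, 68, 72]
Insert 92: [63, 76, 92, 44, 68, 72]
Insert 44: [44, 63, 76, 92, 68, 72]
Insert 68: [44, 63, 68, 76, 92, 72]
Insert 72: [44, 63, 68, 72, 76, 92]

Sorted: [44, 63, 68, 72, 76, 92]


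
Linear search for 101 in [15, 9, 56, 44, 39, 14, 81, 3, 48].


i=0: 15!=101
i=1: 9!=101
i=2: 56!=101
i=3: 44!=101
i=4: 39!=101
i=5: 14!=101
i=6: 81!=101
i=7: 3!=101
i=8: 48!=101

Not found, 9 comps


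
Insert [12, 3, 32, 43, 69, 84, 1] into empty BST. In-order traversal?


Insert 12: root
Insert 3: L from 12
Insert 32: R from 12
Insert 43: R from 12 -> R from 32
Insert 69: R from 12 -> R from 32 -> R from 43
Insert 84: R from 12 -> R from 32 -> R from 43 -> R from 69
Insert 1: L from 12 -> L from 3

In-order: [1, 3, 12, 32, 43, 69, 84]


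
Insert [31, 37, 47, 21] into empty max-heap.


Insert 31: [31]
Insert 37: [37, 31]
Insert 47: [47, 31, 37]
Insert 21: [47, 31, 37, 21]

Final heap: [47, 31, 37, 21]


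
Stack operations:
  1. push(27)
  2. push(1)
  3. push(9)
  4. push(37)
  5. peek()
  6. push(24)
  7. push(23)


push(27) -> [27]
push(1) -> [27, 1]
push(9) -> [27, 1, 9]
push(37) -> [27, 1, 9, 37]
peek()->37
push(24) -> [27, 1, 9, 37, 24]
push(23) -> [27, 1, 9, 37, 24, 23]

Final stack: [27, 1, 9, 37, 24, 23]


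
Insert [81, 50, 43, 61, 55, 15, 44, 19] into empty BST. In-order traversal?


Insert 81: root
Insert 50: L from 81
Insert 43: L from 81 -> L from 50
Insert 61: L from 81 -> R from 50
Insert 55: L from 81 -> R from 50 -> L from 61
Insert 15: L from 81 -> L from 50 -> L from 43
Insert 44: L from 81 -> L from 50 -> R from 43
Insert 19: L from 81 -> L from 50 -> L from 43 -> R from 15

In-order: [15, 19, 43, 44, 50, 55, 61, 81]


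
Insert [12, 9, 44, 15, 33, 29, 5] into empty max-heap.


Insert 12: [12]
Insert 9: [12, 9]
Insert 44: [44, 9, 12]
Insert 15: [44, 15, 12, 9]
Insert 33: [44, 33, 12, 9, 15]
Insert 29: [44, 33, 29, 9, 15, 12]
Insert 5: [44, 33, 29, 9, 15, 12, 5]

Final heap: [44, 33, 29, 9, 15, 12, 5]


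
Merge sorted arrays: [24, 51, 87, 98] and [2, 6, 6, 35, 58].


Take 2 from B
Take 6 from B
Take 6 from B
Take 24 from A
Take 35 from B
Take 51 from A
Take 58 from B

Merged: [2, 6, 6, 24, 35, 51, 58, 87, 98]


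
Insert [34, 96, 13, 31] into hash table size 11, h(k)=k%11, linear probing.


Insert 34: h=1 -> slot 1
Insert 96: h=8 -> slot 8
Insert 13: h=2 -> slot 2
Insert 31: h=9 -> slot 9

Table: [None, 34, 13, None, None, None, None, None, 96, 31, None]


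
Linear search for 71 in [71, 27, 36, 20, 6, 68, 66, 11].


i=0: 71==71 found!

Found at 0, 1 comps


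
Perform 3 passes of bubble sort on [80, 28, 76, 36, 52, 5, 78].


Initial: [80, 28, 76, 36, 52, 5, 78]
Pass 1: [28, 76, 36, 52, 5, 78, 80] (6 swaps)
Pass 2: [28, 36, 52, 5, 76, 78, 80] (3 swaps)
Pass 3: [28, 36, 5, 52, 76, 78, 80] (1 swaps)

After 3 passes: [28, 36, 5, 52, 76, 78, 80]


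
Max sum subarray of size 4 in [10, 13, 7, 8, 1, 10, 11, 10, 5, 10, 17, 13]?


[0:4]: 38
[1:5]: 29
[2:6]: 26
[3:7]: 30
[4:8]: 32
[5:9]: 36
[6:10]: 36
[7:11]: 42
[8:12]: 45

Max: 45 at [8:12]


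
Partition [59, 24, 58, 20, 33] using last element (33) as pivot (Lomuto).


Pivot: 33
  24 <= 33: swap -> [24, 59, 58, 20, 33]
  20 <= 33: swap -> [24, 20, 58, 59, 33]
Place pivot at 2: [24, 20, 33, 59, 58]

Partitioned: [24, 20, 33, 59, 58]


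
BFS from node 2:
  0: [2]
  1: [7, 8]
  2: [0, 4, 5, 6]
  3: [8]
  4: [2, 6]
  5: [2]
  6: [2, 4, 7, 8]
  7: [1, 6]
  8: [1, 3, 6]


Visit 2, enqueue [0, 4, 5, 6]
Visit 0, enqueue []
Visit 4, enqueue []
Visit 5, enqueue []
Visit 6, enqueue [7, 8]
Visit 7, enqueue [1]
Visit 8, enqueue [3]
Visit 1, enqueue []
Visit 3, enqueue []

BFS order: [2, 0, 4, 5, 6, 7, 8, 1, 3]


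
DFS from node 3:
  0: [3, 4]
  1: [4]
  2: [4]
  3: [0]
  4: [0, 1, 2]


Visit 3, push [0]
Visit 0, push [4]
Visit 4, push [2, 1]
Visit 1, push []
Visit 2, push []

DFS order: [3, 0, 4, 1, 2]


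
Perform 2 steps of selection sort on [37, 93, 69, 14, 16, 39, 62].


Initial: [37, 93, 69, 14, 16, 39, 62]
Step 1: min=14 at 3
  Swap: [14, 93, 69, 37, 16, 39, 62]
Step 2: min=16 at 4
  Swap: [14, 16, 69, 37, 93, 39, 62]

After 2 steps: [14, 16, 69, 37, 93, 39, 62]


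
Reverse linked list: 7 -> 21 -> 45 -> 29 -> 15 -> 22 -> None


Step 1: curr=7, set curr.next=prev(None) | reversed so far: 7
Step 2: curr=21, set curr.next=prev(7) | reversed so far: 21 -> 7
Step 3: curr=45, set curr.next=prev(21) | reversed so far: 45 -> 21 -> 7
Step 4: curr=29, set curr.next=prev(45) | reversed so far: 29 -> 45 -> 21 -> 7
Step 5: curr=15, set curr.next=prev(29) | reversed so far: 15 -> 29 -> 45 -> 21 -> 7
Step 6: curr=22, set curr.next=prev(15) | reversed so far: 22 -> 15 -> 29 -> 45 -> 21 -> 7

22 -> 15 -> 29 -> 45 -> 21 -> 7 -> None


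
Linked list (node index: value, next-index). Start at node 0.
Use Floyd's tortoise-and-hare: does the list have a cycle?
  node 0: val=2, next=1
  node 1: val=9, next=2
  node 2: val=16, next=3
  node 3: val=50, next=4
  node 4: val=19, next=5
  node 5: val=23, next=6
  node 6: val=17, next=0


Floyd's tortoise (slow, +1) and hare (fast, +2):
  init: slow=0, fast=0
  step 1: slow=1, fast=2
  step 2: slow=2, fast=4
  step 3: slow=3, fast=6
  step 4: slow=4, fast=1
  step 5: slow=5, fast=3
  step 6: slow=6, fast=5
  step 7: slow=0, fast=0
  slow == fast at node 0: cycle detected

Cycle: yes


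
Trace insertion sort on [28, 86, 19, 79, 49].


Initial: [28, 86, 19, 79, 49]
Insert 86: [28, 86, 19, 79, 49]
Insert 19: [19, 28, 86, 79, 49]
Insert 79: [19, 28, 79, 86, 49]
Insert 49: [19, 28, 49, 79, 86]

Sorted: [19, 28, 49, 79, 86]


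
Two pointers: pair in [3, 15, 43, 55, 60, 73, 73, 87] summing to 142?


lo=0(3)+hi=7(87)=90
lo=1(15)+hi=7(87)=102
lo=2(43)+hi=7(87)=130
lo=3(55)+hi=7(87)=142

Yes: 55+87=142


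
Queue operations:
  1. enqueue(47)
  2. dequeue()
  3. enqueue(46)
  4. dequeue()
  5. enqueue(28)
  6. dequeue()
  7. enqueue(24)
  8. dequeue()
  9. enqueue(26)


enqueue(47) -> [47]
dequeue()->47, []
enqueue(46) -> [46]
dequeue()->46, []
enqueue(28) -> [28]
dequeue()->28, []
enqueue(24) -> [24]
dequeue()->24, []
enqueue(26) -> [26]

Final queue: [26]


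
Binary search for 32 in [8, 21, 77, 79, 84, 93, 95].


Step 1: lo=0, hi=6, mid=3, val=79
Step 2: lo=0, hi=2, mid=1, val=21
Step 3: lo=2, hi=2, mid=2, val=77

Not found
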